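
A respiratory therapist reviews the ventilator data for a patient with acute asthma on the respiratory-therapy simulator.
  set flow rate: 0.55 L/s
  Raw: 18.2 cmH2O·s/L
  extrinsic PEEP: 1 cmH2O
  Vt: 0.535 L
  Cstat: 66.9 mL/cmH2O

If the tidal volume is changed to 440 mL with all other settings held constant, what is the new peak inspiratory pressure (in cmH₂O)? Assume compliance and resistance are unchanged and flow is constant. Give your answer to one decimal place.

17.6

PIP = Vt/C + R·V̇ + PEEP (constant-flow equation of motion).
Only the elastic term changes: ΔPIP = ΔVt / C = (440 − 535) / 66.9 = -1.42 cmH2O.
Original PIP = 535/66.9 + 18.2×0.55 + 1 = 19.007 cmH2O; new PIP = 19.007 + (-1.42) = 17.587 cmH2O.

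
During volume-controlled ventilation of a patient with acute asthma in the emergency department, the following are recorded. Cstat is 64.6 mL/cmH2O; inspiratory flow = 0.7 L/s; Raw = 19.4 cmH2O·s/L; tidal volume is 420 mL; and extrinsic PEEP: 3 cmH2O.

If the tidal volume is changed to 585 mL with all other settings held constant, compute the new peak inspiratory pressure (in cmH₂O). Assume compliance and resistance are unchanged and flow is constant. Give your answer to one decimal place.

PIP = Vt/C + R·V̇ + PEEP (constant-flow equation of motion).
Only the elastic term changes: ΔPIP = ΔVt / C = (585 − 420) / 64.6 = 2.554 cmH2O.
Original PIP = 420/64.6 + 19.4×0.7 + 3 = 23.082 cmH2O; new PIP = 23.082 + (2.554) = 25.636 cmH2O.

25.6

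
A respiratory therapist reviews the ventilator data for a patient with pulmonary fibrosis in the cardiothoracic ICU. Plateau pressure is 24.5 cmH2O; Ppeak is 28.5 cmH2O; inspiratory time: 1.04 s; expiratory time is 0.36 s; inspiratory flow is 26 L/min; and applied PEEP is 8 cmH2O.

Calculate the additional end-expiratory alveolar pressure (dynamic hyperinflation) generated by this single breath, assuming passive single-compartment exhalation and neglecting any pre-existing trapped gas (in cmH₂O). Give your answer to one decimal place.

Flow: 26 L/min ÷ 60 = 0.4333 L/s.
Vt = flow × Ti = 0.4333 L/s × 1.04 s × 1000 mL/L = 450.63 mL.
R = (PIP − Pplat)/V̇ = (28.5 − 24.5) / 0.4333 = 4.0/0.4333 = 9.231 cmH2O·s/L.
C = Vt/(Pplat − PEEP) = 450.63 / (24.5 − 8) = 450.63/16.5 = 27.311 mL/cmH2O.
τ = R × C = 9.231 × 0.02731 L/cmH2O = 0.2521 s.
Fraction remaining = e^(−Te/τ) = e^(−0.36/0.2521) = 0.2398; trapped volume = 450.63 × 0.2398 = 108.06 mL.
Additional alveolar pressure from trapping ≈ V_trapped / C = 108.06 / 27.311 = 3.957 cmH2O.

4.0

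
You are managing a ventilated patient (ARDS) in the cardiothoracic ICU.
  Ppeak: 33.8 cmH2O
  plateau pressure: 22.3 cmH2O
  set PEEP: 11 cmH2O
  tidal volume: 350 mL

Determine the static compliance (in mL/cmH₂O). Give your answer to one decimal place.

31.0

Cstat = Vt / (Pplat − PEEP) = 350 / (22.3 − 11) = 350 / 11.3 = 30.973 mL/cmH2O.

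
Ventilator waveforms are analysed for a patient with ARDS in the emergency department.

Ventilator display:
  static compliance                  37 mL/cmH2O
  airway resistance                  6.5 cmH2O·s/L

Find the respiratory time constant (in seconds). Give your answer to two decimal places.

τ = R × C = 6.5 × 37 mL/cmH2O = 6.5 × 0.037 L/cmH2O = 0.2405 s.

0.24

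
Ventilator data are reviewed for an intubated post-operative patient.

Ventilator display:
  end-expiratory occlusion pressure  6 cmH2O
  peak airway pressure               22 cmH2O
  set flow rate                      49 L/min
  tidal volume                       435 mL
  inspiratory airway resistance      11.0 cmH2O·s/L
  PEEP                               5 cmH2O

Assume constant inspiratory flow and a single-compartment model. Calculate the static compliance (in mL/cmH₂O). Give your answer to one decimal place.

62.0

Flow: 49 L/min ÷ 60 = 0.8167 L/s.
Total PEEP = 6 cmH2O (set 5 + intrinsic 1); this is the baseline alveolar pressure.
Equation of motion (constant flow): PIP = Vt/C + R·V̇ + PEEP.
Vt/C = PIP − R·V̇ − PEEP = 22 − 11.0×0.8167 − 6 = 22 − 8.984 − 6 = 7.016 cmH2O.
C = Vt / 7.016 = 435 / 7.016 = 62.001 mL/cmH2O.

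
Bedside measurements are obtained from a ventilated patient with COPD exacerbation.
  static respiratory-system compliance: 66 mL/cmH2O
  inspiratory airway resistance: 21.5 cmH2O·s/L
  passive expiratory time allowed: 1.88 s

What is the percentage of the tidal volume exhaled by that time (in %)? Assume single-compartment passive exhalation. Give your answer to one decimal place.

73.4

τ = R × C = 21.5 × 66 mL/cmH2O = 21.5 × 0.066 L/cmH2O = 1.419 s.
Passive exhalation: V(t)/V₀ = e^(−t/τ) = e^(−1.88/1.419) = 0.2658.
Fraction exhaled = 1 − 0.2658 = 0.7342 → 73.42%.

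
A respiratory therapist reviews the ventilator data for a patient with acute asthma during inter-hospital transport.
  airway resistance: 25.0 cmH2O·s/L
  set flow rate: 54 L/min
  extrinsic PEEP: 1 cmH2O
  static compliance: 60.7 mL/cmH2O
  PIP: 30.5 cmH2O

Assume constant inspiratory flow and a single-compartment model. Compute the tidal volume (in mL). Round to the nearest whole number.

Flow: 54 L/min ÷ 60 = 0.9 L/s.
Equation of motion (constant flow): PIP = Vt/C + R·V̇ + PEEP.
Vt/C = PIP − R·V̇ − PEEP = 30.5 − 22.5 − 1 = 7.0 cmH2O.
Vt = C × 7.0 = 60.7 × 7.0 = 424.9 mL.

425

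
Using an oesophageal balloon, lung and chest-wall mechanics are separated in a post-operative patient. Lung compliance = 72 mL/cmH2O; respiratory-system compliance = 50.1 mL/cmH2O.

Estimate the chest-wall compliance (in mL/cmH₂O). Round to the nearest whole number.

165

1/Ccw = 1/Crs − 1/CL.
1/Ccw = 1/50.1 − 1/72 = 0.006071.
Ccw = 164.72 mL/cmH2O.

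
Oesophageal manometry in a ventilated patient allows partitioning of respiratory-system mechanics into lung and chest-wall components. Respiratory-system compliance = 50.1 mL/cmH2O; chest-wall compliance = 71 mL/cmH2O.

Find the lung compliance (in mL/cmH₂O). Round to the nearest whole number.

170

1/CL = 1/Crs − 1/Ccw.
1/CL = 1/50.1 − 1/71 = 0.005876.
CL = 170.18 mL/cmH2O.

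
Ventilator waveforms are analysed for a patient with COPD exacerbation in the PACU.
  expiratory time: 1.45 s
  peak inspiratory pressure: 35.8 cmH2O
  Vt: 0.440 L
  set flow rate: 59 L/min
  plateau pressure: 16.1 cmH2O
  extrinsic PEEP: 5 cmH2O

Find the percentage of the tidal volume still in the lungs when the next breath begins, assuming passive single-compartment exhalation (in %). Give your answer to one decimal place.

Flow: 59 L/min ÷ 60 = 0.9833 L/s.
R = (PIP − Pplat)/V̇ = (35.8 − 16.1) / 0.9833 = 19.7/0.9833 = 20.035 cmH2O·s/L.
C = Vt/(Pplat − PEEP) = 440.0 / (16.1 − 5) = 440.0/11.1 = 39.64 mL/cmH2O.
τ = R × C = 20.035 × 0.03964 L/cmH2O = 0.7942 s.
Fraction remaining at end-expiration = e^(−Te/τ) = e^(−1.45/0.7942) = 0.1611 → 16.11%.

16.1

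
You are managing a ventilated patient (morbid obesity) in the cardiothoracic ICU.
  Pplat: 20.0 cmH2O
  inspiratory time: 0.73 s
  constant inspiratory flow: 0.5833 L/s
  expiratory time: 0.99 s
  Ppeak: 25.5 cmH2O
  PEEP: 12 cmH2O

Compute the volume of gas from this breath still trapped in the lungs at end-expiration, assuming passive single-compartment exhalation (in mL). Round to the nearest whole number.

59

Vt = flow × Ti = 0.5833 L/s × 0.73 s × 1000 mL/L = 425.81 mL.
R = (PIP − Pplat)/V̇ = (25.5 − 20.0) / 0.5833 = 5.5/0.5833 = 9.429 cmH2O·s/L.
C = Vt/(Pplat − PEEP) = 425.81 / (20.0 − 12) = 425.81/8.0 = 53.226 mL/cmH2O.
τ = R × C = 9.429 × 0.05323 L/cmH2O = 0.5019 s.
Fraction remaining = e^(−Te/τ) = e^(−0.99/0.5019) = 0.1391.
Trapped volume = 425.81 × 0.1391 = 59.23 mL.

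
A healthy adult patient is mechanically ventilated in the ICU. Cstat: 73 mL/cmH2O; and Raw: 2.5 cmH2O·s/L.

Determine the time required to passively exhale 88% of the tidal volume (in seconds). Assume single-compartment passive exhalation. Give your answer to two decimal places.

τ = R × C = 2.5 × 73 mL/cmH2O = 2.5 × 0.073 L/cmH2O = 0.1825 s.
Exhaled fraction f = 1 − e^(−t/τ) → t = −τ·ln(1 − f) = −0.1825·ln(0.12) = 0.3869 s.

0.39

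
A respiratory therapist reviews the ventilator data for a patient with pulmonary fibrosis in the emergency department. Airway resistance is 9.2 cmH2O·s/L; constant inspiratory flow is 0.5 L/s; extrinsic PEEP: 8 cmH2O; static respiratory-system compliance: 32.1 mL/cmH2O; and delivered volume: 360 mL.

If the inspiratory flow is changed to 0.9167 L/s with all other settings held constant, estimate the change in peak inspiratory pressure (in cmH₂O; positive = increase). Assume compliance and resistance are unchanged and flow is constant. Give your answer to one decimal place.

3.8

PIP = Vt/C + R·V̇ + PEEP (constant-flow equation of motion).
Only the resistive term changes: ΔPIP = R × ΔV̇ = 9.2 × (0.9167 − 0.5) = 9.2 × 0.4167 = 3.834 cmH2O.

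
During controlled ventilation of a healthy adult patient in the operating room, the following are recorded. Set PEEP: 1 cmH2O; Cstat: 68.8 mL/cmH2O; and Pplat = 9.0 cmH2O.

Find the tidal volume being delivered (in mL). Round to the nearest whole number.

Vt = Cstat × (Pplat − PEEP) = 68.8 × (9.0 − 1) = 68.8 × 8.0 = 550.4 mL.

550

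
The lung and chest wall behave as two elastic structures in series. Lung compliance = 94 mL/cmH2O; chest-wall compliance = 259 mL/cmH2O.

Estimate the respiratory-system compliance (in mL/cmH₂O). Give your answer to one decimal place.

69.0

Lung and chest wall are elastances in series: 1/Crs = 1/CL + 1/Ccw.
1/Crs = 1/94 + 1/259 = 0.0145.
Crs = 68.966 mL/cmH2O.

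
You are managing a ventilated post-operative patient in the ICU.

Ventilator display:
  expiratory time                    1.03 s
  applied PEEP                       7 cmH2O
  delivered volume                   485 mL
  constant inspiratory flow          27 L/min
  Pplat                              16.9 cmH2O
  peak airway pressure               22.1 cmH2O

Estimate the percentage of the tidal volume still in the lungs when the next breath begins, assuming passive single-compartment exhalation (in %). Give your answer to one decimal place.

16.2

Flow: 27 L/min ÷ 60 = 0.45 L/s.
R = (PIP − Pplat)/V̇ = (22.1 − 16.9) / 0.45 = 5.2/0.45 = 11.556 cmH2O·s/L.
C = Vt/(Pplat − PEEP) = 485.0 / (16.9 − 7) = 485.0/9.9 = 48.99 mL/cmH2O.
τ = R × C = 11.556 × 0.04899 L/cmH2O = 0.5661 s.
Fraction remaining at end-expiration = e^(−Te/τ) = e^(−1.03/0.5661) = 0.1621 → 16.21%.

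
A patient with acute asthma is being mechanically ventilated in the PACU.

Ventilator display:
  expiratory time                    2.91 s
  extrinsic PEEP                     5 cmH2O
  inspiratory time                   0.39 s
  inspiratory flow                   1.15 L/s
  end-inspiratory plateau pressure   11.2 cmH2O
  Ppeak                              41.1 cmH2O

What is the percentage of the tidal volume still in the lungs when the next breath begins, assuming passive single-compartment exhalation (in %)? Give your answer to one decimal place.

Vt = flow × Ti = 1.15 L/s × 0.39 s × 1000 mL/L = 448.5 mL.
R = (PIP − Pplat)/V̇ = (41.1 − 11.2) / 1.15 = 29.9/1.15 = 26.0 cmH2O·s/L.
C = Vt/(Pplat − PEEP) = 448.5 / (11.2 − 5) = 448.5/6.2 = 72.339 mL/cmH2O.
τ = R × C = 26.0 × 0.07234 L/cmH2O = 1.881 s.
Fraction remaining at end-expiration = e^(−Te/τ) = e^(−2.91/1.881) = 0.2129 → 21.29%.

21.3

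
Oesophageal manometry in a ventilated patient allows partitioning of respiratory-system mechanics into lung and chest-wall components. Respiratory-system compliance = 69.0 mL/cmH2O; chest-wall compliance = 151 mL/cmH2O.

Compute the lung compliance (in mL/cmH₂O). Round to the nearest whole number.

127

1/CL = 1/Crs − 1/Ccw.
1/CL = 1/69.0 − 1/151 = 0.00787.
CL = 127.06 mL/cmH2O.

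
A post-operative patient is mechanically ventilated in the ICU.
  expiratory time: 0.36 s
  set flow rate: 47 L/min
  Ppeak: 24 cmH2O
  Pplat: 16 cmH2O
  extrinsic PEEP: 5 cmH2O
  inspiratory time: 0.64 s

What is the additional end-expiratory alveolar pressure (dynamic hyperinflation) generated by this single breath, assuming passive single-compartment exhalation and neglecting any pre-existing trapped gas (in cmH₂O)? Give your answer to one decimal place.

5.1

Flow: 47 L/min ÷ 60 = 0.7833 L/s.
Vt = flow × Ti = 0.7833 L/s × 0.64 s × 1000 mL/L = 501.31 mL.
R = (PIP − Pplat)/V̇ = (24 − 16) / 0.7833 = 8.0/0.7833 = 10.213 cmH2O·s/L.
C = Vt/(Pplat − PEEP) = 501.31 / (16 − 5) = 501.31/11.0 = 45.574 mL/cmH2O.
τ = R × C = 10.213 × 0.04557 L/cmH2O = 0.4654 s.
Fraction remaining = e^(−Te/τ) = e^(−0.36/0.4654) = 0.4614; trapped volume = 501.31 × 0.4614 = 231.3 mL.
Additional alveolar pressure from trapping ≈ V_trapped / C = 231.3 / 45.574 = 5.075 cmH2O.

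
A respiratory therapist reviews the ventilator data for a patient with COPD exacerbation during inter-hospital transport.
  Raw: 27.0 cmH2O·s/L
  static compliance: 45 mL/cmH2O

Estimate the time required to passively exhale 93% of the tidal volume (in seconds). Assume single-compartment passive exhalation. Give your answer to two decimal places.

3.23

τ = R × C = 27.0 × 45 mL/cmH2O = 27.0 × 0.045 L/cmH2O = 1.215 s.
Exhaled fraction f = 1 − e^(−t/τ) → t = −τ·ln(1 − f) = −1.215·ln(0.07) = 3.231 s.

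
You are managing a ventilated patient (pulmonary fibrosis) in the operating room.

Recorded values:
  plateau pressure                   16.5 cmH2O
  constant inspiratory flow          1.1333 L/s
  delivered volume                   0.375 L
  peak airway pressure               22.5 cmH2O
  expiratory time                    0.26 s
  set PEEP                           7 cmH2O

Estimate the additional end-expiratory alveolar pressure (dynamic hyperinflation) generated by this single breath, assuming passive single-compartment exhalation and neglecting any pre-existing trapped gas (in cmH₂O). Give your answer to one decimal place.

2.7

R = (PIP − Pplat)/V̇ = (22.5 − 16.5) / 1.1333 = 6.0/1.1333 = 5.294 cmH2O·s/L.
C = Vt/(Pplat − PEEP) = 375.0 / (16.5 − 7) = 375.0/9.5 = 39.474 mL/cmH2O.
τ = R × C = 5.294 × 0.03947 L/cmH2O = 0.209 s.
Fraction remaining = e^(−Te/τ) = e^(−0.26/0.209) = 0.2882; trapped volume = 375.0 × 0.2882 = 108.08 mL.
Additional alveolar pressure from trapping ≈ V_trapped / C = 108.08 / 39.474 = 2.738 cmH2O.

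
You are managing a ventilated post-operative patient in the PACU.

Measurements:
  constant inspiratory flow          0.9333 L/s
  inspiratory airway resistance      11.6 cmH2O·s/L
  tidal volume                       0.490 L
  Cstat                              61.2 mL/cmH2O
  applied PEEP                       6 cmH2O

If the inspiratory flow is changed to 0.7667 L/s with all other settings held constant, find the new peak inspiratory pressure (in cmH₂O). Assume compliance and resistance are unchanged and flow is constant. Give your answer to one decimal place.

22.9

PIP = Vt/C + R·V̇ + PEEP (constant-flow equation of motion).
Only the resistive term changes: ΔPIP = R × ΔV̇ = 11.6 × (0.7667 − 0.9333) = 11.6 × -0.1666 = -1.933 cmH2O.
Original PIP = 490/61.2 + 11.6×0.9333 + 6 = 24.833 cmH2O; new PIP = 24.833 + (-1.933) = 22.9 cmH2O.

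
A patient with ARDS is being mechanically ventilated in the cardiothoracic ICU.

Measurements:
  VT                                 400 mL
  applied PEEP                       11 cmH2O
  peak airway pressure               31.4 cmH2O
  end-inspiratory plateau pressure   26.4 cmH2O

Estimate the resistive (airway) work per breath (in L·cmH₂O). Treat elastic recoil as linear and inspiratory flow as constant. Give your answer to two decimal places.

With constant inspiratory flow the resistive pressure is constant at PIP − Pplat = 31.4 − 26.4 = 5.0 cmH2O, so resistive work = 5.0 × 0.400 = 2.0 L·cmH2O.

2.00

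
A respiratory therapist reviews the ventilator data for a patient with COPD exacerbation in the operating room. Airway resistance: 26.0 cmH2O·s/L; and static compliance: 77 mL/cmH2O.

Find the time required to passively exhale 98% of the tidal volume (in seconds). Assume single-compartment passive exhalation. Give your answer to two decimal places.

τ = R × C = 26.0 × 77 mL/cmH2O = 26.0 × 0.077 L/cmH2O = 2.002 s.
Exhaled fraction f = 1 − e^(−t/τ) → t = −τ·ln(1 − f) = −2.002·ln(0.02) = 7.832 s.

7.83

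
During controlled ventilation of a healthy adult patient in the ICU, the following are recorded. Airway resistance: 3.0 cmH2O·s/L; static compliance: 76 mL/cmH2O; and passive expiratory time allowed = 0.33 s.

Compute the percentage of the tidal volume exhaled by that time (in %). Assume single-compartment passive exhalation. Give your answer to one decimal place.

τ = R × C = 3.0 × 76 mL/cmH2O = 3.0 × 0.076 L/cmH2O = 0.228 s.
Passive exhalation: V(t)/V₀ = e^(−t/τ) = e^(−0.33/0.228) = 0.2352.
Fraction exhaled = 1 − 0.2352 = 0.7648 → 76.48%.

76.5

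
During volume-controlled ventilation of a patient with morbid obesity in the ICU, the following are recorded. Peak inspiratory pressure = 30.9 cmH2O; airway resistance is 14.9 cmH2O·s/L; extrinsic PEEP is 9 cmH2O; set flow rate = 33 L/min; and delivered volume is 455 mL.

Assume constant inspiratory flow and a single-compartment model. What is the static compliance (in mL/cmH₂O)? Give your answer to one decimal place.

Flow: 33 L/min ÷ 60 = 0.55 L/s.
Equation of motion (constant flow): PIP = Vt/C + R·V̇ + PEEP.
Vt/C = PIP − R·V̇ − PEEP = 30.9 − 14.9×0.55 − 9 = 30.9 − 8.195 − 9 = 13.705 cmH2O.
C = Vt / 13.705 = 455 / 13.705 = 33.2 mL/cmH2O.

33.2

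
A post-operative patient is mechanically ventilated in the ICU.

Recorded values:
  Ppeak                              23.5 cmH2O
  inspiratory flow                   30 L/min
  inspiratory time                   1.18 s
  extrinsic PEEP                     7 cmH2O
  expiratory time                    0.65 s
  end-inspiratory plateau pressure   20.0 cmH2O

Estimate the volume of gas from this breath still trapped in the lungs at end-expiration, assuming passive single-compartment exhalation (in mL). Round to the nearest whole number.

76

Flow: 30 L/min ÷ 60 = 0.5 L/s.
Vt = flow × Ti = 0.5 L/s × 1.18 s × 1000 mL/L = 590.0 mL.
R = (PIP − Pplat)/V̇ = (23.5 − 20.0) / 0.5 = 3.5/0.5 = 7.0 cmH2O·s/L.
C = Vt/(Pplat − PEEP) = 590.0 / (20.0 − 7) = 590.0/13.0 = 45.385 mL/cmH2O.
τ = R × C = 7.0 × 0.04539 L/cmH2O = 0.3177 s.
Fraction remaining = e^(−Te/τ) = e^(−0.65/0.3177) = 0.1293.
Trapped volume = 590.0 × 0.1293 = 76.287 mL.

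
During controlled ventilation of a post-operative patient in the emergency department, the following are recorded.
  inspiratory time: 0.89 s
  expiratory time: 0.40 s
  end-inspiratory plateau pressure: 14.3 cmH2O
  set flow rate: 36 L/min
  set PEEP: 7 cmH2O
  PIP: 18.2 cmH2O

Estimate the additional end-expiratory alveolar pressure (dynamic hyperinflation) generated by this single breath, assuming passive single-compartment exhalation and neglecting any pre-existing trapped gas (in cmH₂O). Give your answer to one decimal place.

Flow: 36 L/min ÷ 60 = 0.6 L/s.
Vt = flow × Ti = 0.6 L/s × 0.89 s × 1000 mL/L = 534.0 mL.
R = (PIP − Pplat)/V̇ = (18.2 − 14.3) / 0.6 = 3.9/0.6 = 6.5 cmH2O·s/L.
C = Vt/(Pplat − PEEP) = 534.0 / (14.3 − 7) = 534.0/7.3 = 73.151 mL/cmH2O.
τ = R × C = 6.5 × 0.07315 L/cmH2O = 0.4755 s.
Fraction remaining = e^(−Te/τ) = e^(−0.40/0.4755) = 0.4312; trapped volume = 534.0 × 0.4312 = 230.26 mL.
Additional alveolar pressure from trapping ≈ V_trapped / C = 230.26 / 73.151 = 3.148 cmH2O.

3.1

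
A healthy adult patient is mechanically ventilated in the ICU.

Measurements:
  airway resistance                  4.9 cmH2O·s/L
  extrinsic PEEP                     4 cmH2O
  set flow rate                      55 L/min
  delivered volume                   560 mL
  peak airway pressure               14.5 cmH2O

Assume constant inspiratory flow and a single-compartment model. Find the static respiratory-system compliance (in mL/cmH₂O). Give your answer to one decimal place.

93.2

Flow: 55 L/min ÷ 60 = 0.9167 L/s.
Equation of motion (constant flow): PIP = Vt/C + R·V̇ + PEEP.
Vt/C = PIP − R·V̇ − PEEP = 14.5 − 4.9×0.9167 − 4 = 14.5 − 4.492 − 4 = 6.008 cmH2O.
C = Vt / 6.008 = 560 / 6.008 = 93.209 mL/cmH2O.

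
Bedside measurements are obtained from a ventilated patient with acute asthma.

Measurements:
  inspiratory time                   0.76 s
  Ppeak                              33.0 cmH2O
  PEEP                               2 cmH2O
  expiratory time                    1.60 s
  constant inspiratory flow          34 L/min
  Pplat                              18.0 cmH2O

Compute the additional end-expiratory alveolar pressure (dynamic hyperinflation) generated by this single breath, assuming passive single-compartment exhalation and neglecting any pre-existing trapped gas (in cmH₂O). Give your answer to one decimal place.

Flow: 34 L/min ÷ 60 = 0.5667 L/s.
Vt = flow × Ti = 0.5667 L/s × 0.76 s × 1000 mL/L = 430.69 mL.
R = (PIP − Pplat)/V̇ = (33.0 − 18.0) / 0.5667 = 15.0/0.5667 = 26.469 cmH2O·s/L.
C = Vt/(Pplat − PEEP) = 430.69 / (18.0 − 2) = 430.69/16.0 = 26.918 mL/cmH2O.
τ = R × C = 26.469 × 0.02692 L/cmH2O = 0.7125 s.
Fraction remaining = e^(−Te/τ) = e^(−1.60/0.7125) = 0.1059; trapped volume = 430.69 × 0.1059 = 45.61 mL.
Additional alveolar pressure from trapping ≈ V_trapped / C = 45.61 / 26.918 = 1.694 cmH2O.

1.7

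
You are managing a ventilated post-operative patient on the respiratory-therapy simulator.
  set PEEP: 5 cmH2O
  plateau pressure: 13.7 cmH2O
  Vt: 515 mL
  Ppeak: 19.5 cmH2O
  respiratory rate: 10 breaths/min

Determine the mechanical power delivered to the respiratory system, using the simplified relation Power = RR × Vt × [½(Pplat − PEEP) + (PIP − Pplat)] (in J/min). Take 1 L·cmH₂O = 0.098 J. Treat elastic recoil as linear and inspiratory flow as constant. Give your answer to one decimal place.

Per-breath work = Vt × [½(Pplat−PEEP) + (PIP−Pplat)] = 0.515 × [0.5×8.7 + 5.8] = 0.515 × 10.15 = 5.227 L·cmH2O.
Power = 10 × 5.227 = 52.27 L·cmH2O/min.
× 0.098 J/(L·cmH2O) → 5.122 J/min.

5.1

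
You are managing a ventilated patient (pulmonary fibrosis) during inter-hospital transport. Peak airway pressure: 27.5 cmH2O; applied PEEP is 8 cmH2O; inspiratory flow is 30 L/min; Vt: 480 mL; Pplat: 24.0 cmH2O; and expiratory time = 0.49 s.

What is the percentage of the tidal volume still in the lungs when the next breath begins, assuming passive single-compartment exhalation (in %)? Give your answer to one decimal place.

Flow: 30 L/min ÷ 60 = 0.5 L/s.
R = (PIP − Pplat)/V̇ = (27.5 − 24.0) / 0.5 = 3.5/0.5 = 7.0 cmH2O·s/L.
C = Vt/(Pplat − PEEP) = 480.0 / (24.0 − 8) = 480.0/16.0 = 30.0 mL/cmH2O.
τ = R × C = 7.0 × 0.03 L/cmH2O = 0.21 s.
Fraction remaining at end-expiration = e^(−Te/τ) = e^(−0.49/0.21) = 0.09697 → 9.697%.

9.7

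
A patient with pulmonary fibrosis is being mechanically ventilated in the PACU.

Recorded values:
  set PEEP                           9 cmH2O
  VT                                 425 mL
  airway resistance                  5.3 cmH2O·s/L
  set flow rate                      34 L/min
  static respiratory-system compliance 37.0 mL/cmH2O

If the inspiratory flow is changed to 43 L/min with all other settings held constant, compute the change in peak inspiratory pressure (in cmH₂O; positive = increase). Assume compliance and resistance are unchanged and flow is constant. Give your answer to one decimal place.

Flow: 34 L/min ÷ 60 = 0.5667 L/s.
New flow: 43 L/min ÷ 60 = 0.7167 L/s.
PIP = Vt/C + R·V̇ + PEEP (constant-flow equation of motion).
Only the resistive term changes: ΔPIP = R × ΔV̇ = 5.3 × (0.7167 − 0.5667) = 5.3 × 0.15 = 0.795 cmH2O.

0.8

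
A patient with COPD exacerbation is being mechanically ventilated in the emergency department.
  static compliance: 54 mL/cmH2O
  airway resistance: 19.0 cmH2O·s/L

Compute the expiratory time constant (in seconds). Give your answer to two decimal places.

τ = R × C = 19.0 × 54 mL/cmH2O = 19.0 × 0.054 L/cmH2O = 1.026 s.

1.03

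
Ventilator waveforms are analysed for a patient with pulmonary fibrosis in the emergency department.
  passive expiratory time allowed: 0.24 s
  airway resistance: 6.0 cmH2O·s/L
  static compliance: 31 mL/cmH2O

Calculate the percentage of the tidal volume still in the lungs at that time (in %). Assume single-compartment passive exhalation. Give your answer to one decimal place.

27.5

τ = R × C = 6.0 × 31 mL/cmH2O = 6.0 × 0.031 L/cmH2O = 0.186 s.
Passive exhalation: V(t)/V₀ = e^(−t/τ) = e^(−0.24/0.186) = 0.2752.
Fraction remaining = 0.2752 → 27.52%.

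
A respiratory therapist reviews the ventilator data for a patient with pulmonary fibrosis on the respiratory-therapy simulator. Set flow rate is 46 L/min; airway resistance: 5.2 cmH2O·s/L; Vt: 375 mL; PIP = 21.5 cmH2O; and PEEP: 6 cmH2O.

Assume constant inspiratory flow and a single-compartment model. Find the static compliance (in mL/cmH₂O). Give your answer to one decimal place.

32.6

Flow: 46 L/min ÷ 60 = 0.7667 L/s.
Equation of motion (constant flow): PIP = Vt/C + R·V̇ + PEEP.
Vt/C = PIP − R·V̇ − PEEP = 21.5 − 5.2×0.7667 − 6 = 21.5 − 3.987 − 6 = 11.513 cmH2O.
C = Vt / 11.513 = 375 / 11.513 = 32.572 mL/cmH2O.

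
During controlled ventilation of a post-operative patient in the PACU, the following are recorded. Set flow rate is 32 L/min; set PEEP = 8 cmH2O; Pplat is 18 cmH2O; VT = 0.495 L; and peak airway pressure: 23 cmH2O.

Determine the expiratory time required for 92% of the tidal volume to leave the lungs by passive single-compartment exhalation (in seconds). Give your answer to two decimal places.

Flow: 32 L/min ÷ 60 = 0.5333 L/s.
R = (PIP − Pplat)/V̇ = (23 − 18) / 0.5333 = 5.0/0.5333 = 9.376 cmH2O·s/L.
C = Vt/(Pplat − PEEP) = 495.0 / (18 − 8) = 495.0/10.0 = 49.5 mL/cmH2O.
τ = R × C = 9.376 × 0.0495 L/cmH2O = 0.4641 s.
t = −τ·ln(1 − 0.92) = −0.4641·ln(0.08) = 1.172 s.

1.17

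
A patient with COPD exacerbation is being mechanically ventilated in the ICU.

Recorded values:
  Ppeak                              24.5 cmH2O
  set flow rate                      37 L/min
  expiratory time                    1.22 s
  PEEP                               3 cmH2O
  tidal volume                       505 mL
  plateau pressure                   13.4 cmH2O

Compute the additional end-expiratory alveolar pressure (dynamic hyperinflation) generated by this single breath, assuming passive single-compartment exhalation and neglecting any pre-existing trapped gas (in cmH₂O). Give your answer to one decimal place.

Flow: 37 L/min ÷ 60 = 0.6167 L/s.
R = (PIP − Pplat)/V̇ = (24.5 − 13.4) / 0.6167 = 11.1/0.6167 = 17.999 cmH2O·s/L.
C = Vt/(Pplat − PEEP) = 505.0 / (13.4 − 3) = 505.0/10.4 = 48.558 mL/cmH2O.
τ = R × C = 17.999 × 0.04856 L/cmH2O = 0.874 s.
Fraction remaining = e^(−Te/τ) = e^(−1.22/0.874) = 0.2476; trapped volume = 505.0 × 0.2476 = 125.04 mL.
Additional alveolar pressure from trapping ≈ V_trapped / C = 125.04 / 48.558 = 2.575 cmH2O.

2.6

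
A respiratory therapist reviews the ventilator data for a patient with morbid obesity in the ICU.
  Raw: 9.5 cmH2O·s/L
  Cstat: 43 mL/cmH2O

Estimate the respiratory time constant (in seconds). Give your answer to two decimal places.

0.41

τ = R × C = 9.5 × 43 mL/cmH2O = 9.5 × 0.043 L/cmH2O = 0.4085 s.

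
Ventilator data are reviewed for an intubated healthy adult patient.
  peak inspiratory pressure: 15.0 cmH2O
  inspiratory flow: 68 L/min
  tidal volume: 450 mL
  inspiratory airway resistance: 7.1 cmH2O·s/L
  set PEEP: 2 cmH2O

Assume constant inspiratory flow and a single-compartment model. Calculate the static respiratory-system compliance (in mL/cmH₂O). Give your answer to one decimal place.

90.8

Flow: 68 L/min ÷ 60 = 1.1333 L/s.
Equation of motion (constant flow): PIP = Vt/C + R·V̇ + PEEP.
Vt/C = PIP − R·V̇ − PEEP = 15.0 − 7.1×1.1333 − 2 = 15.0 − 8.046 − 2 = 4.954 cmH2O.
C = Vt / 4.954 = 450 / 4.954 = 90.836 mL/cmH2O.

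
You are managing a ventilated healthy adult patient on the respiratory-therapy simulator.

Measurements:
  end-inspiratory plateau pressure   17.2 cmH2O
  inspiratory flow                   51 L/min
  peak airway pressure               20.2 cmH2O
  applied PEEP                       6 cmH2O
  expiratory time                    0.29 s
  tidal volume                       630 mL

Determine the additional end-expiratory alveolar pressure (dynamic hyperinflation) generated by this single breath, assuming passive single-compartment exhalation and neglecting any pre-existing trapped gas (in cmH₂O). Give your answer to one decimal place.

Flow: 51 L/min ÷ 60 = 0.85 L/s.
R = (PIP − Pplat)/V̇ = (20.2 − 17.2) / 0.85 = 3.0/0.85 = 3.529 cmH2O·s/L.
C = Vt/(Pplat − PEEP) = 630.0 / (17.2 − 6) = 630.0/11.2 = 56.25 mL/cmH2O.
τ = R × C = 3.529 × 0.05625 L/cmH2O = 0.1985 s.
Fraction remaining = e^(−Te/τ) = e^(−0.29/0.1985) = 0.232; trapped volume = 630.0 × 0.232 = 146.16 mL.
Additional alveolar pressure from trapping ≈ V_trapped / C = 146.16 / 56.25 = 2.598 cmH2O.

2.6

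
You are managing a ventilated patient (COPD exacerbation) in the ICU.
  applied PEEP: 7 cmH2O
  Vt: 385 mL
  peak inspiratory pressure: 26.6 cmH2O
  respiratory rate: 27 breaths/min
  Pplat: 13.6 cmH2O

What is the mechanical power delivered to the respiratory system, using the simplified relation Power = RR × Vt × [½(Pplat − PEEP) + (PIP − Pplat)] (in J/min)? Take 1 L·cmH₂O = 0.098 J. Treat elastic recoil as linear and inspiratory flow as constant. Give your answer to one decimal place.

Per-breath work = Vt × [½(Pplat−PEEP) + (PIP−Pplat)] = 0.385 × [0.5×6.6 + 13.0] = 0.385 × 16.3 = 6.276 L·cmH2O.
Power = 27 × 6.276 = 169.45 L·cmH2O/min.
× 0.098 J/(L·cmH2O) → 16.606 J/min.

16.6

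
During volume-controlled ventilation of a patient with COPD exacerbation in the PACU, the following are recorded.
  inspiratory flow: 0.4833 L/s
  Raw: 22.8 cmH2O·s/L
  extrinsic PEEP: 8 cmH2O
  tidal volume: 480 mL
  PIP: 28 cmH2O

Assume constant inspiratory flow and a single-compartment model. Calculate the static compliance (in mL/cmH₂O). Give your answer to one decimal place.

Equation of motion (constant flow): PIP = Vt/C + R·V̇ + PEEP.
Vt/C = PIP − R·V̇ − PEEP = 28 − 22.8×0.4833 − 8 = 28 − 11.019 − 8 = 8.981 cmH2O.
C = Vt / 8.981 = 480 / 8.981 = 53.446 mL/cmH2O.

53.4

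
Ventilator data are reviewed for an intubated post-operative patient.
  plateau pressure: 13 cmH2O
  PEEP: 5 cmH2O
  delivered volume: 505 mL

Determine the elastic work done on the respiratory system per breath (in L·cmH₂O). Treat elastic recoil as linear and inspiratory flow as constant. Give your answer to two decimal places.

2.02

Elastic work ≈ ½ × (Pplat − PEEP) × Vt = 0.5 × (13 − 5) × 0.505 L = 0.5 × 8.0 × 0.505 = 2.02 L·cmH2O.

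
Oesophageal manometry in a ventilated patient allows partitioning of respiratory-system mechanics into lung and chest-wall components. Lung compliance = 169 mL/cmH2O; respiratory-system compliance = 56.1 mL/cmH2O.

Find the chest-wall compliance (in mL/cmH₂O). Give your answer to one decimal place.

84.0

1/Ccw = 1/Crs − 1/CL.
1/Ccw = 1/56.1 − 1/169 = 0.01191.
Ccw = 83.963 mL/cmH2O.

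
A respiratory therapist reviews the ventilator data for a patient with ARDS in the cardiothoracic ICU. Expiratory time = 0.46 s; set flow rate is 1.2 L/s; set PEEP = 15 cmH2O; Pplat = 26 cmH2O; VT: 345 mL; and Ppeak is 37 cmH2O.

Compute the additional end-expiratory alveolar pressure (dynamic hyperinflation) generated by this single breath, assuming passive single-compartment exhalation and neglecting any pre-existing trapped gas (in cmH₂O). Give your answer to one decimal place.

R = (PIP − Pplat)/V̇ = (37 − 26) / 1.2 = 11.0/1.2 = 9.167 cmH2O·s/L.
C = Vt/(Pplat − PEEP) = 345.0 / (26 − 15) = 345.0/11.0 = 31.364 mL/cmH2O.
τ = R × C = 9.167 × 0.03136 L/cmH2O = 0.2875 s.
Fraction remaining = e^(−Te/τ) = e^(−0.46/0.2875) = 0.2019; trapped volume = 345.0 × 0.2019 = 69.656 mL.
Additional alveolar pressure from trapping ≈ V_trapped / C = 69.656 / 31.364 = 2.221 cmH2O.

2.2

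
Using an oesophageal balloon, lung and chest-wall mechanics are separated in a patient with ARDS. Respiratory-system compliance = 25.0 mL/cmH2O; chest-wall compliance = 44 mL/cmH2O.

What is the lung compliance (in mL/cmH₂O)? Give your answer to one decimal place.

1/CL = 1/Crs − 1/Ccw.
1/CL = 1/25.0 − 1/44 = 0.01727.
CL = 57.904 mL/cmH2O.

57.9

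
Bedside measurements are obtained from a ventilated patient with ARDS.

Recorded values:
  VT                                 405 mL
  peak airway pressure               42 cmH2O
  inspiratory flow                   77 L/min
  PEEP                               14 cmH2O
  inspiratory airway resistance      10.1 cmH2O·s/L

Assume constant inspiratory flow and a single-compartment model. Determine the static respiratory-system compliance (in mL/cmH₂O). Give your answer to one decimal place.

26.9

Flow: 77 L/min ÷ 60 = 1.2833 L/s.
Equation of motion (constant flow): PIP = Vt/C + R·V̇ + PEEP.
Vt/C = PIP − R·V̇ − PEEP = 42 − 10.1×1.2833 − 14 = 42 − 12.961 − 14 = 15.039 cmH2O.
C = Vt / 15.039 = 405 / 15.039 = 26.93 mL/cmH2O.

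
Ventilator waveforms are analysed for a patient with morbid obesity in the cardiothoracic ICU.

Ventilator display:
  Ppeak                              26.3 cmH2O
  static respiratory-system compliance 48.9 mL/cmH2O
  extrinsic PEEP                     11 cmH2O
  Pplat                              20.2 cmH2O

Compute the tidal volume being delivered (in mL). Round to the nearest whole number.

Vt = Cstat × (Pplat − PEEP) = 48.9 × (20.2 − 11) = 48.9 × 9.2 = 449.88 mL.

450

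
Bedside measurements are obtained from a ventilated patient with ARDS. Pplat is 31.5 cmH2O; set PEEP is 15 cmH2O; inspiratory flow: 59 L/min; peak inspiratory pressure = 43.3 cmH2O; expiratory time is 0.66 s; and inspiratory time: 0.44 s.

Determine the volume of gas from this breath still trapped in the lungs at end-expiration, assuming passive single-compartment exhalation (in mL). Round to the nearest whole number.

Flow: 59 L/min ÷ 60 = 0.9833 L/s.
Vt = flow × Ti = 0.9833 L/s × 0.44 s × 1000 mL/L = 432.65 mL.
R = (PIP − Pplat)/V̇ = (43.3 − 31.5) / 0.9833 = 11.8/0.9833 = 12.0 cmH2O·s/L.
C = Vt/(Pplat − PEEP) = 432.65 / (31.5 − 15) = 432.65/16.5 = 26.221 mL/cmH2O.
τ = R × C = 12.0 × 0.02622 L/cmH2O = 0.3146 s.
Fraction remaining = e^(−Te/τ) = e^(−0.66/0.3146) = 0.1227.
Trapped volume = 432.65 × 0.1227 = 53.086 mL.

53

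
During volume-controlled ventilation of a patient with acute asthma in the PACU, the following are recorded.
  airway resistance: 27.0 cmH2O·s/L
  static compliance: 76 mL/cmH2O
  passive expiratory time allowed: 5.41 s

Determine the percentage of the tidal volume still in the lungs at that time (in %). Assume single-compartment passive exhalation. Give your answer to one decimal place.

7.2

τ = R × C = 27.0 × 76 mL/cmH2O = 27.0 × 0.076 L/cmH2O = 2.052 s.
Passive exhalation: V(t)/V₀ = e^(−t/τ) = e^(−5.41/2.052) = 0.07161.
Fraction remaining = 0.07161 → 7.161%.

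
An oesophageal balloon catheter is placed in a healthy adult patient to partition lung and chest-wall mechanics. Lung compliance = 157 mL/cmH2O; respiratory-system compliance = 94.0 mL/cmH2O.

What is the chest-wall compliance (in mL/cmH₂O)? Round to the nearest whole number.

1/Ccw = 1/Crs − 1/CL.
1/Ccw = 1/94.0 − 1/157 = 0.004269.
Ccw = 234.25 mL/cmH2O.

234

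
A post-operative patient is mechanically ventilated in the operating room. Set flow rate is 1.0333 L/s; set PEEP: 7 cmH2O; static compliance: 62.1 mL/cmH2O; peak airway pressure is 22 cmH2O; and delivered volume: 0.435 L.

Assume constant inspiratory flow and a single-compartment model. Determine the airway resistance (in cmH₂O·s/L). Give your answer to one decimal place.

7.7

Equation of motion (constant flow): PIP = Vt/C + R·V̇ + PEEP.
R·V̇ = PIP − Vt/C − PEEP = 22 − 435/62.1 − 7 = 22 − 7.005 − 7 = 7.995 cmH2O.
R = 7.995 / 1.0333 = 7.737 cmH2O·s/L.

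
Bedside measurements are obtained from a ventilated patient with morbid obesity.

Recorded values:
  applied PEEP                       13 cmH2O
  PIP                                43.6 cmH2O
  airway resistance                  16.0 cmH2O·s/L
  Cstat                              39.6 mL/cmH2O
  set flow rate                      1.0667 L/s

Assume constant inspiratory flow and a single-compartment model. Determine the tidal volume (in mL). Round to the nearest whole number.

536

Equation of motion (constant flow): PIP = Vt/C + R·V̇ + PEEP.
Vt/C = PIP − R·V̇ − PEEP = 43.6 − 17.067 − 13 = 13.533 cmH2O.
Vt = C × 13.533 = 39.6 × 13.533 = 535.91 mL.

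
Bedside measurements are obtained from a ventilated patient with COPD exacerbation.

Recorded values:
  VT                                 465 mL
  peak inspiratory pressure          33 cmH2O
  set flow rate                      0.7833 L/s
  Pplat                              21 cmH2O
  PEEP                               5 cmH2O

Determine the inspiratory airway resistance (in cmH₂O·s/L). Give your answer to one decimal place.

Raw = (PIP − Pplat) / flow = (33 − 21) / 0.7833 = 12.0 / 0.7833 = 15.32 cmH2O·s/L.

15.3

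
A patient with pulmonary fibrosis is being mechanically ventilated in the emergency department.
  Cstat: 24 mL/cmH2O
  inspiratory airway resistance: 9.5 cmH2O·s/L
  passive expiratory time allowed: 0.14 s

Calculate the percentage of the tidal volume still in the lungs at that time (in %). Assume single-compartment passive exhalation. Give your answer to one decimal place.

τ = R × C = 9.5 × 24 mL/cmH2O = 9.5 × 0.024 L/cmH2O = 0.228 s.
Passive exhalation: V(t)/V₀ = e^(−t/τ) = e^(−0.14/0.228) = 0.5412.
Fraction remaining = 0.5412 → 54.12%.

54.1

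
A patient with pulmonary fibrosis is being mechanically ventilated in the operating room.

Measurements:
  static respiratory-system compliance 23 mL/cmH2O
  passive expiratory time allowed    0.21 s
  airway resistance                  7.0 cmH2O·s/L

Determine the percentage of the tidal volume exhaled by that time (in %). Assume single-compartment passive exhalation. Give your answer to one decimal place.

72.9

τ = R × C = 7.0 × 23 mL/cmH2O = 7.0 × 0.023 L/cmH2O = 0.161 s.
Passive exhalation: V(t)/V₀ = e^(−t/τ) = e^(−0.21/0.161) = 0.2713.
Fraction exhaled = 1 − 0.2713 = 0.7287 → 72.87%.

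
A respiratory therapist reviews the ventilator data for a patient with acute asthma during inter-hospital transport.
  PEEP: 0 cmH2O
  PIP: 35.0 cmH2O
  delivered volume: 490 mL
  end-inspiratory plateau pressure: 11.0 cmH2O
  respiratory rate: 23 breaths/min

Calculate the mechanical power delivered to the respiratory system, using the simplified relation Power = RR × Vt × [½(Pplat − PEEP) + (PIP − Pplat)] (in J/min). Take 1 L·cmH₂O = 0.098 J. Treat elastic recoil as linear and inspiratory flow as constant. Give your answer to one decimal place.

Per-breath work = Vt × [½(Pplat−PEEP) + (PIP−Pplat)] = 0.490 × [0.5×11.0 + 24.0] = 0.490 × 29.5 = 14.455 L·cmH2O.
Power = 23 × 14.455 = 332.47 L·cmH2O/min.
× 0.098 J/(L·cmH2O) → 32.582 J/min.

32.6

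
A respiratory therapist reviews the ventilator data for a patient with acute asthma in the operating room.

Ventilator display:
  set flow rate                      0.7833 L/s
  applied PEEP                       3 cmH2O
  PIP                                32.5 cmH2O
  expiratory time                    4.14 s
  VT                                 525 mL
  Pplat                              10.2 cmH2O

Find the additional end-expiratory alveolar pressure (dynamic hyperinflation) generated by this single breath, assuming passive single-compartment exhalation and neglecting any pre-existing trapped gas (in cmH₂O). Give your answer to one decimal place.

R = (PIP − Pplat)/V̇ = (32.5 − 10.2) / 0.7833 = 22.3/0.7833 = 28.469 cmH2O·s/L.
C = Vt/(Pplat − PEEP) = 525.0 / (10.2 − 3) = 525.0/7.2 = 72.917 mL/cmH2O.
τ = R × C = 28.469 × 0.07292 L/cmH2O = 2.076 s.
Fraction remaining = e^(−Te/τ) = e^(−4.14/2.076) = 0.1361; trapped volume = 525.0 × 0.1361 = 71.453 mL.
Additional alveolar pressure from trapping ≈ V_trapped / C = 71.453 / 72.917 = 0.9799 cmH2O.

1.0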